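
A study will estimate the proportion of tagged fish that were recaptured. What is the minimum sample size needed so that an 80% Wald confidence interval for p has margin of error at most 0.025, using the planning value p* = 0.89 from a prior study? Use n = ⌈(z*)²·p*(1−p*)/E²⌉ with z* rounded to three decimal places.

n = 258

The 80% critical value is z* = 1.282.
p*(1−p*) = 0.89·0.11 = 0.0979.
Required n before rounding: 1.643524 × 0.0979 / 0.025² = 257.442.
Rounding up, n = 258.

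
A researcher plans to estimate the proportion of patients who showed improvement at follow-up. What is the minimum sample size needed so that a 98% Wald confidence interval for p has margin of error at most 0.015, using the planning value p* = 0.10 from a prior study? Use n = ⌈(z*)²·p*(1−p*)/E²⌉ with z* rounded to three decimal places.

n = 2165

For 98% confidence, z* = 2.326.
p*(1−p*) = 0.0900.
(z*)²·p*(1−p*)/E² = 5.410276·0.0900/0.000225 = 2164.110.
⌈2164.110⌉ = 2165.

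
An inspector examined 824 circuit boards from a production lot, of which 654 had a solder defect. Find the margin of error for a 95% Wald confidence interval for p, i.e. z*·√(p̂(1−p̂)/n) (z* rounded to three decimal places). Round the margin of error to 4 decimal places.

ME = 0.0276

Sample proportion p̂ = 654/824 = 0.79369.
SE(p̂) = √(0.79369·0.20631/824) = 0.014097.
z* = 1.960 at the 95% level.
So ME = 0.0276.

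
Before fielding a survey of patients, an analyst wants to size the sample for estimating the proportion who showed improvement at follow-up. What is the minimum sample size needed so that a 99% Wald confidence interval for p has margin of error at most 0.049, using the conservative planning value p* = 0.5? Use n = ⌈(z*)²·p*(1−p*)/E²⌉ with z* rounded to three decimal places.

The 99% critical value is z* = 2.576.
p*(1−p*) = 0.2500.
(z*)²·p*(1−p*)/E² = 6.635776·0.2500/0.002401 = 690.939.
⌈690.939⌉ = 691.

n = 691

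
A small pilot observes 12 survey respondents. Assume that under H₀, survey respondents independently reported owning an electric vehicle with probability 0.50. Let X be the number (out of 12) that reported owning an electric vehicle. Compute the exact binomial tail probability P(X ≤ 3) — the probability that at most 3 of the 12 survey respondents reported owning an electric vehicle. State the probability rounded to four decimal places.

X is binomial with n = 12 and p = 0.50.
P(X ≤ 3) = C(12,0)·0.50^0·0.50^12 + C(12,1)·0.50^1·0.50^11 + C(12,2)·0.50^2·0.50^10 + C(12,3)·0.50^3·0.50^9.
= 0.000244 + 0.002930 + 0.016113 + 0.053711 = 0.0730.

P = 0.0730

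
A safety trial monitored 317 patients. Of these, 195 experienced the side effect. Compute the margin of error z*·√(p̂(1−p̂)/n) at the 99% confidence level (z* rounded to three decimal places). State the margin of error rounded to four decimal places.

ME = 0.0704

With x = 195 successes in n = 317, p̂ = 0.61514.
SE(p̂) = √(0.61514·0.38486/317) = 0.027328.
For 99% confidence, z* = 2.576.
Margin of error = z*·SE = 2.576 × 0.027328 = 0.0704.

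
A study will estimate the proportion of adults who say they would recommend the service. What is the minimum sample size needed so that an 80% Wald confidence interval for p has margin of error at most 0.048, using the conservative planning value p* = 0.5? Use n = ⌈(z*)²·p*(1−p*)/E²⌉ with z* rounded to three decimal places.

The 80% critical value is z* = 1.282.
p*(1−p*) = 0.50·0.50 = 0.2500.
(z*)²·p*(1−p*)/E² = 1.643524·0.2500/0.002304 = 178.334.
⌈178.334⌉ = 179.

n = 179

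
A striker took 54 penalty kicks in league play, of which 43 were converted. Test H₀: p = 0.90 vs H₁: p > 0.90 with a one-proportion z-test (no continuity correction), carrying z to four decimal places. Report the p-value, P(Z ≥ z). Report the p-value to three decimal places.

p-value = 0.994

p̂ = 43/54 = 0.79630.
Under H₀, SE = √(p₀(1−p₀)/n) = √(0.90·0.10/54) = √0.001666667 = 0.040825.
z = (p̂ − p₀)/SE = (43/54 − 0.90)/0.040825 ≈ -2.5402.
p-value = P(Z ≥ z) with z = -2.5402 → 0.994.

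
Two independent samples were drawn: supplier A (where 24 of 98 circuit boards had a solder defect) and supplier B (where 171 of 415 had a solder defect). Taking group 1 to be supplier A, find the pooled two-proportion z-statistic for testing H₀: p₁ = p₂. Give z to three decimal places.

Sample proportions: p̂₁ = 24/98 = 0.24490 and p̂₂ = 171/415 = 0.41205.
Pooled p̂ = (24+171)/(98+415) = 195/513 = 0.38012.
Pooled SE = √[0.2356281·0.01261372] ≈ 0.054517.
z = -0.16715/0.054517 = -3.066.

z = -3.066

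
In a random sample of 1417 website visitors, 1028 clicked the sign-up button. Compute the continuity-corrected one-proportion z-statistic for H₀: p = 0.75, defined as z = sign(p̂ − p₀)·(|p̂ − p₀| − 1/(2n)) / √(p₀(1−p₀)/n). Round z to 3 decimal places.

z = -2.101

The sample proportion is 1028/1417 = 0.72548. p̂ − p₀ = -0.024524.
1/(2n) = 0.000353.
Corrected numerator: |-0.024524| − 0.000353 = 0.024171.
Null standard error: √(0.75·0.25/1417) = √0.000132322 = 0.011503.
z = −0.024171/0.011503 = -2.101.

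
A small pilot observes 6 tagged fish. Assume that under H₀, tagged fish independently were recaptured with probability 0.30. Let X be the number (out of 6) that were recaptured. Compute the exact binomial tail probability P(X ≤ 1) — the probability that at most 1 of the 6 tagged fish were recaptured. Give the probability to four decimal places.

P = 0.4202

X ~ Binomial(n=6, p=0.30).
P(X ≤ 1) = C(6,0)·0.30^0·0.70^6 + C(6,1)·0.30^1·0.70^5.
= 0.117649 + 0.302526 = 0.4202.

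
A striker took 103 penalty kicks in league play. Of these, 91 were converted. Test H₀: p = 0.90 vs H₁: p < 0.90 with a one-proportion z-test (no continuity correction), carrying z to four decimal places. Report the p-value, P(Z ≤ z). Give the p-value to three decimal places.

p̂ = 91/103 = 0.88350.
Under H₀, SE = √(p₀(1−p₀)/n) = √(0.90·0.10/103) = √0.000873786 = 0.029560.
Test statistic (full precision, shown to 4 dp): z = (91/103 − 0.90)/SE₀ ≈ -0.5584.
From the standard normal, P(Z ≤ z) = 0.288.

p-value = 0.288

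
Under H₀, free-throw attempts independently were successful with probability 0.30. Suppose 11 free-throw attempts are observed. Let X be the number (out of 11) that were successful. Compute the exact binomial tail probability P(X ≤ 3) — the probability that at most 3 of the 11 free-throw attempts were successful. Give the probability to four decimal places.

P = 0.5696

X ~ Binomial(n=11, p=0.30).
P(X ≤ 3) = C(11,0)·0.30^0·0.70^11 + C(11,1)·0.30^1·0.70^10 + C(11,2)·0.30^2·0.70^9 + C(11,3)·0.30^3·0.70^8.
= 0.019773 + 0.093217 + 0.199750 + 0.256822 = 0.5696.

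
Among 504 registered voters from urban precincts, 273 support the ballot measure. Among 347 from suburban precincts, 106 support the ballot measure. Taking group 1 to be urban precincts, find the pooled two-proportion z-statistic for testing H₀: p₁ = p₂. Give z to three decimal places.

Sample proportions: p̂₁ = 273/504 = 0.54167 and p̂₂ = 106/347 = 0.30548.
Pooled p̂ = (273+106)/(504+347) = 379/851 = 0.44536.
Pooled SE = √[0.2470143·0.00486597] ≈ 0.034669.
z = 0.23619/0.034669 = 6.813.

z = 6.813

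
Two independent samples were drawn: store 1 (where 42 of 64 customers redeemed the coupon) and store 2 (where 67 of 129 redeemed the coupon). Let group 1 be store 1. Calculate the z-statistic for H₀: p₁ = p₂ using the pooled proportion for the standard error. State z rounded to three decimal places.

z = 1.806

Sample proportions: p̂₁ = 42/64 = 0.65625 and p̂₂ = 67/129 = 0.51938.
Pooled p̂ = (42+67)/(64+129) = 109/193 = 0.56477.
Pooled SE = √[0.2458053·0.02337694] ≈ 0.075804.
z = 0.13687/0.075804 = 1.806.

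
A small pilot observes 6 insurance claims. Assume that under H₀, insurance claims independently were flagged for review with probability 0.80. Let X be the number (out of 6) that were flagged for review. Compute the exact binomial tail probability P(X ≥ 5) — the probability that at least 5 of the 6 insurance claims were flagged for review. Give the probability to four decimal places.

X ~ Binomial(n=6, p=0.80).
P(X ≥ 5) = C(6,5)·0.80^5·0.20^1 + C(6,6)·0.80^6·0.20^0.
= 0.393216 + 0.262144 = 0.6554.

P = 0.6554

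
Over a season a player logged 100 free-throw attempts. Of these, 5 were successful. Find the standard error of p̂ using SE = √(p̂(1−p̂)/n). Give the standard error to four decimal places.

The sample proportion is 5/100 = 0.05000.
p̂(1−p̂) = 0.05000·0.95000 = 0.047500.
SE = √(0.047500/100) = 0.0218.

SE = 0.0218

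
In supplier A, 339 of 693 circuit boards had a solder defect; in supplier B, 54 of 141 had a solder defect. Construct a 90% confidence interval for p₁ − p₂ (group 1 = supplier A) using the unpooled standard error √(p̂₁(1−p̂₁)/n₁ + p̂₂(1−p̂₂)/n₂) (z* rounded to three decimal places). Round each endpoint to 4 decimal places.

p̂₁ = 0.48918, p̂₂ = 0.38298, so the observed difference is 0.10620.
SE = √(0.000360581 + 0.001675929) = √0.002036510 = 0.045128.
z* = 1.645 at the 90% level. Margin of error = 0.07424.
Interval: 0.10620 ± 0.07424 → (0.0320, 0.1804).

(0.0320, 0.1804)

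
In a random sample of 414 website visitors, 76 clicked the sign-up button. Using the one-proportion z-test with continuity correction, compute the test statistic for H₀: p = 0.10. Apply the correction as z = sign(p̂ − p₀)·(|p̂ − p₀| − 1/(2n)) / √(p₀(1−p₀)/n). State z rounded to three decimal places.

z = 5.586

The sample proportion is 76/414 = 0.18357. p̂ − p₀ = 0.083575.
Continuity correction 1/(2n) = 1/828 = 0.001208.
Corrected numerator: |0.083575| − 0.001208 = 0.082367.
Under H₀, SE = √(p₀(1−p₀)/n) = √(0.10·0.90/414) = √0.000217391 = 0.014744.
z = +0.082367/0.014744 = 5.586.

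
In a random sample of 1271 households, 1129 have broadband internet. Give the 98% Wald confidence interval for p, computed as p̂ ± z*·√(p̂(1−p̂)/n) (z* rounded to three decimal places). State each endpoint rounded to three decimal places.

p̂ = 1129/1271 = 0.88828.
Standard error of p̂: √(0.099241/1271) = √0.000078081 = 0.008836.
The 98% critical value is z* = 2.326.
Margin of error: 2.326 × 0.008836 = 0.02055.
CI: 0.88828 ± 0.02055 = (0.868, 0.909).

(0.868, 0.909)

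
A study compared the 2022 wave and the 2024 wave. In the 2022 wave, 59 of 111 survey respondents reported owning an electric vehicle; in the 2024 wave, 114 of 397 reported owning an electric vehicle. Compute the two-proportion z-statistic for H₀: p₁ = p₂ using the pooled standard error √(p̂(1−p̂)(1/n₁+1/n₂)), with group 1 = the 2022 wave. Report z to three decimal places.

p̂₁ = 59/111 = 0.53153, p̂₂ = 114/397 = 0.28715.
Pooling: p̂ = 173/508 = 0.34055.
SE = √[p̂(1−p̂)(1/n₁+1/n₂)] = √[0.34055·0.65945·(1/111+1/397)] ≈ 0.050881.
z = 0.24438/0.050881 = 4.803.

z = 4.803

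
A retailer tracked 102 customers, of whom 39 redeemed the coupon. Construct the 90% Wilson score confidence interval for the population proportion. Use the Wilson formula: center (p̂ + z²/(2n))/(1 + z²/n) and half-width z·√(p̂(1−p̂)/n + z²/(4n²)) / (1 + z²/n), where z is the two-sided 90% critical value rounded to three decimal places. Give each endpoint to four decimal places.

(0.3072, 0.4636)

Here p̂ = 39/102 = 0.38235 and z = 1.645 (z² = 2.706025).
1 + z²/n = 1.026530.
Center = (0.38235 + 0.013265)/1.026530 = 0.38539.
Radicand: p̂(1−p̂)/n + z²/(4n²) = 0.002315286 + 0.000065024 = 0.002380310.
Half-width = z·√(radicand)/denom = 1.645·0.048788/1.026530 = 0.07818.
CI: 0.38539 ± 0.07818 = (0.3072, 0.4636).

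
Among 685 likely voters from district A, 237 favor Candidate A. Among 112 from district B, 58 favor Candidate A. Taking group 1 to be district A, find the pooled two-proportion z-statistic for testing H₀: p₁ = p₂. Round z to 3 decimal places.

p̂₁ = 237/685 = 0.34599, p̂₂ = 58/112 = 0.51786.
Pooling: p̂ = 295/797 = 0.37014.
SE = √[p̂(1−p̂)(1/n₁+1/n₂)] = √[0.37014·0.62986·(1/685+1/112)] ≈ 0.049213.
z = -0.17187/0.049213 = -3.492.

z = -3.492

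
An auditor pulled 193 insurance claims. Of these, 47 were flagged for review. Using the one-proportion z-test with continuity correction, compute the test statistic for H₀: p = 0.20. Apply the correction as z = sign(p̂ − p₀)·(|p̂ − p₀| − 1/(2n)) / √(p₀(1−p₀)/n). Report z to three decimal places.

z = 1.422

Sample proportion p̂ = 47/193 = 0.24352. p̂ − p₀ = 0.043523.
1/(2n) = 0.002591.
Corrected numerator: |0.043523| − 0.002591 = 0.040932.
SE₀ = √(0.20·0.80/193) = 0.028793.
z = +0.040932/0.028793 = 1.422.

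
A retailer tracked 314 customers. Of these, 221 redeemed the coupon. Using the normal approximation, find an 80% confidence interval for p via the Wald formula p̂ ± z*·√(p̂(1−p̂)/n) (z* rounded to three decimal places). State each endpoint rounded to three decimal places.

(0.671, 0.737)

Sample proportion p̂ = 221/314 = 0.70382.
SE(p̂) = √(0.70382·0.29618/314) = 0.025766.
For 80% confidence, z* = 1.282.
Margin = 1.282·0.025766 = 0.03303.
So the interval runs from 0.671 to 0.737.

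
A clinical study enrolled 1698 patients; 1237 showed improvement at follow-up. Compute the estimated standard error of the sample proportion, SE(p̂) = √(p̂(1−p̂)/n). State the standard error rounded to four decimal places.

SE = 0.0108

The sample proportion is 1237/1698 = 0.72850.
p̂(1−p̂) = 0.197788.
SE = √(0.197788/1698) = 0.0108.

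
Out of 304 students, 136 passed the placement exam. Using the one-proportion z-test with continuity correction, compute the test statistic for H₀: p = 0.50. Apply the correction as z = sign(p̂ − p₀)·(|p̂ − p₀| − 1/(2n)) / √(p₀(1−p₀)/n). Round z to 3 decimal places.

Sample proportion p̂ = 136/304 = 0.44737. p̂ − p₀ = -0.052632.
Continuity correction 1/(2n) = 1/608 = 0.001645.
Corrected numerator: |-0.052632| − 0.001645 = 0.050987.
SE₀ = √(0.50·0.50/304) = 0.028677.
z = −0.050987/0.028677 = -1.778.

z = -1.778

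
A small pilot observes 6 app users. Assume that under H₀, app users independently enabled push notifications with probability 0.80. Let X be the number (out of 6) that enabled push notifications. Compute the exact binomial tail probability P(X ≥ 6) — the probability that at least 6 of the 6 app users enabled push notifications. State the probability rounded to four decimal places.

X ~ Binomial(n=6, p=0.80).
P(X ≥ 6) = C(6,6)·0.80^6·0.20^0.
= 0.262144 = 0.2621.

P = 0.2621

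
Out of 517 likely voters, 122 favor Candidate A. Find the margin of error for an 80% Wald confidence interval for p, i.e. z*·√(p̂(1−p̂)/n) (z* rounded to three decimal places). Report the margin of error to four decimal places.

Sample proportion p̂ = 122/517 = 0.23598.
SE = √(p̂(1−p̂)/n) = √(0.180292/517) = 0.018674.
For 80% confidence, z* = 1.282.
ME = 1.282·0.018674 = 0.0239.

ME = 0.0239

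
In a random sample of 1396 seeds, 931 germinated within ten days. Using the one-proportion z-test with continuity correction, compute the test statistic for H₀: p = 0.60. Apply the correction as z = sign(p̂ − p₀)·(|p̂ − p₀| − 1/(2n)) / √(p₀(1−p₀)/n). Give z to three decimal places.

Sample proportion p̂ = 931/1396 = 0.66691. p̂ − p₀ = 0.066905.
Continuity correction 1/(2n) = 1/2792 = 0.000358.
Corrected numerator: |0.066905| − 0.000358 = 0.066547.
SE₀ = √(0.60·0.40/1396) = 0.013112.
z = (+)0.066547/0.013112 = 5.075.

z = 5.075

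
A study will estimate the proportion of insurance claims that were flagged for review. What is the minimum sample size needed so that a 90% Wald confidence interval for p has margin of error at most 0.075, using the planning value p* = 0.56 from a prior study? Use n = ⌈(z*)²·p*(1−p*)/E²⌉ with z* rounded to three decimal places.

For 90% confidence, z* = 1.645.
p*(1−p*) = 0.2464.
Required n before rounding: 2.706025 × 0.2464 / 0.075² = 118.536.
⌈118.536⌉ = 119.

n = 119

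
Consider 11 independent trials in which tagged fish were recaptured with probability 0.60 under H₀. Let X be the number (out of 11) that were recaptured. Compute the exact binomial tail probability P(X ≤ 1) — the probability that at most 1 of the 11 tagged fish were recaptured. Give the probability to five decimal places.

X is binomial with n = 11 and p = 0.60.
P(X ≤ 1) = C(11,0)·0.60^0·0.40^11 + C(11,1)·0.60^1·0.40^10.
= 0.000042 + 0.000692 = 0.00073.

P = 0.00073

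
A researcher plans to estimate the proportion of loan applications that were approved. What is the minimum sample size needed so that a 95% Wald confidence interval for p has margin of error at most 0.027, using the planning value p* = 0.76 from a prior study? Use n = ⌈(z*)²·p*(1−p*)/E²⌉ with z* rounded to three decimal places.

For 95% confidence, z* = 1.960.
p*(1−p*) = 0.76·0.24 = 0.1824.
Required n before rounding: 3.841600 × 0.1824 / 0.027² = 961.190.
Rounding up, n = 962.

n = 962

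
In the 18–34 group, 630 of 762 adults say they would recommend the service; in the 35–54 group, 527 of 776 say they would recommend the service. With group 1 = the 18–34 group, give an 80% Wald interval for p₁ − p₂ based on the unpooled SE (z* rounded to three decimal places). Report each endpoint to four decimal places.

p̂₁ = 630/762 = 0.82677, p̂₂ = 527/776 = 0.67912; p̂₁ − p̂₂ = 0.14765.
Unpooled SE = √(p̂₁(1−p̂₁)/n₁ + p̂₂(1−p̂₂)/n₂) = √(0.000187953 + 0.000280818) = 0.021651.
The 80% critical value is z* = 1.282. Margin = 1.282·0.021651 = 0.02776.
So the interval runs from 0.1199 to 0.1754.

(0.1199, 0.1754)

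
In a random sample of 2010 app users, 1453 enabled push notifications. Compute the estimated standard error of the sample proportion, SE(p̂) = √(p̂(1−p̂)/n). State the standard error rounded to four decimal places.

p̂ = 1453/2010 = 0.72289.
p̂(1−p̂) = 0.72289·0.27711 = 0.200320.
SE = √(0.200320/2010) = 0.0100.

SE = 0.0100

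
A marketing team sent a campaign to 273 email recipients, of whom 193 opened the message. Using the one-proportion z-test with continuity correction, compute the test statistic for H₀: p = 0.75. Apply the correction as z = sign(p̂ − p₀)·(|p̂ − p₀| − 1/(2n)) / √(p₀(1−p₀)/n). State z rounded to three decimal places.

Sample proportion p̂ = 193/273 = 0.70696. p̂ − p₀ = -0.043040.
1/(2n) = 0.001832.
Corrected numerator: |-0.043040| − 0.001832 = 0.041208.
SE₀ = √(0.75·0.25/273) = 0.026207.
z = (−)0.041208/0.026207 = -1.572.

z = -1.572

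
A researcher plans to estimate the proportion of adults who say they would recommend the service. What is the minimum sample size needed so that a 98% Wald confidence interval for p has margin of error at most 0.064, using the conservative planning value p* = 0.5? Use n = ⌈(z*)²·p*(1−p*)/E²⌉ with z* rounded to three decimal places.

The 98% critical value is z* = 2.326.
p*(1−p*) = 0.50·0.50 = 0.2500.
Required n before rounding: 5.410276 × 0.2500 / 0.064² = 330.217.
Rounding up, n = 331.

n = 331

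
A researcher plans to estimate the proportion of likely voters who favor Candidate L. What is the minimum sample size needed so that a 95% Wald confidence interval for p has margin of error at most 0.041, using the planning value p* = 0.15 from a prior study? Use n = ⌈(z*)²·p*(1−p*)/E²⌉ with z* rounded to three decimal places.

n = 292

The 95% critical value is z* = 1.960.
p*(1−p*) = 0.15·0.85 = 0.1275.
Required n before rounding: 3.841600 × 0.1275 / 0.041² = 291.377.
⌈291.377⌉ = 292.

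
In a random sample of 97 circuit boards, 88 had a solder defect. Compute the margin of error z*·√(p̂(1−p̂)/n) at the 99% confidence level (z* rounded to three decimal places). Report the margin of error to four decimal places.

ME = 0.0759

With x = 88 successes in n = 97, p̂ = 0.90722.
SE = √(p̂(1−p̂)/n) = √(0.084175/97) = 0.029458.
The 99% critical value is z* = 2.576.
ME = 2.576·0.029458 = 0.0759.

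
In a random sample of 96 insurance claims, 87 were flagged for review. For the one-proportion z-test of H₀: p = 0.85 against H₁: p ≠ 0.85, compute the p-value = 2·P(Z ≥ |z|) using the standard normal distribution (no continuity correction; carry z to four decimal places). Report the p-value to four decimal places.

The sample proportion is 87/96 = 0.90625.
Null standard error: √(0.85·0.15/96) = √0.001328125 = 0.036443.
Test statistic (full precision, shown to 4 dp): z = (87/96 − 0.85)/SE₀ ≈ 1.5435.
From the standard normal, 2·P(Z ≥ |z|) = 0.1227.

p-value = 0.1227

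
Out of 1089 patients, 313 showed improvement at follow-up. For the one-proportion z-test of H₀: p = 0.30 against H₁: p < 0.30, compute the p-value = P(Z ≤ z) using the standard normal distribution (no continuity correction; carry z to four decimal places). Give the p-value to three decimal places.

p-value = 0.182

With x = 313 successes in n = 1089, p̂ = 0.28742.
SE₀ = √(0.30·0.70/1089) = 0.013887.
Test statistic (full precision, shown to 4 dp): z = (313/1089 − 0.30)/SE₀ ≈ -0.9059.
From the standard normal, P(Z ≤ z) = 0.182.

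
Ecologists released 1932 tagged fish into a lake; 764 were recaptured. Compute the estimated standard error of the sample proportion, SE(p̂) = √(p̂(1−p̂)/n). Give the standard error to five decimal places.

With x = 764 successes in n = 1932, p̂ = 0.39545.
p̂(1−p̂) = 0.39545·0.60455 = 0.239069.
SE = √(0.239069/1932) = 0.01112.

SE = 0.01112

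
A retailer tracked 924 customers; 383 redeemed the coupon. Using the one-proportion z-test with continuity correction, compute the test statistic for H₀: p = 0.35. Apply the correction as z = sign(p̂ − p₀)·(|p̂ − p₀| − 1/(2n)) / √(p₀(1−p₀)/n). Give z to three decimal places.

z = 4.076

With x = 383 successes in n = 924, p̂ = 0.41450. p̂ − p₀ = 0.064502.
1/(2n) = 0.000541.
Corrected numerator: |0.064502| − 0.000541 = 0.063961.
Null standard error: √(0.35·0.65/924) = √0.000246212 = 0.015691.
z = (+)0.063961/0.015691 = 4.076.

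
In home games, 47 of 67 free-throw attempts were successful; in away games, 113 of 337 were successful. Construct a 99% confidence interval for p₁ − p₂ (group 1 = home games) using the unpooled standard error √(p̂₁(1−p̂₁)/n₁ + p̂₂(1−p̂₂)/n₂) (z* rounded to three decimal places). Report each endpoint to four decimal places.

p̂₁ = 0.70149, p̂₂ = 0.33531, so the observed difference is 0.36618.
SE = √(0.003125384 + 0.000661358) = √0.003786742 = 0.061537.
The 99% critical value is z* = 2.576. Margin = 2.576·0.061537 = 0.15852.
So the interval runs from 0.2077 to 0.5247.

(0.2077, 0.5247)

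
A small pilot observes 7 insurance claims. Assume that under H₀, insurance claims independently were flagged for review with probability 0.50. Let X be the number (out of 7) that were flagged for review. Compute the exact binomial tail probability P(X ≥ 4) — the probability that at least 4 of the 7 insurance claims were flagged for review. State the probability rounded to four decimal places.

X is binomial with n = 7 and p = 0.50.
P(X ≥ 4) = C(7,4)·0.50^4·0.50^3 + C(7,5)·0.50^5·0.50^2 + C(7,6)·0.50^6·0.50^1 + C(7,7)·0.50^7·0.50^0.
= 0.273438 + 0.164062 + 0.054688 + 0.007812 = 0.5000.

P = 0.5000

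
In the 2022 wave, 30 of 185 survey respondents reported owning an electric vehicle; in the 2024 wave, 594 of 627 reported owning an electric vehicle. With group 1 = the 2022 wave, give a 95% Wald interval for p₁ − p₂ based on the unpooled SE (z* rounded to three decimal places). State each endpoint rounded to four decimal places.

(-0.8411, -0.7293)

p̂₁ = 30/185 = 0.16216, p̂₂ = 594/627 = 0.94737; p̂₁ − p̂₂ = -0.78521.
Unpooled SE = √(p̂₁(1−p̂₁)/n₁ + p̂₂(1−p̂₂)/n₂) = √(0.000734409 + 0.000079524) = 0.028530.
z* = 1.960 at the 95% level. Margin = 1.960·0.028530 = 0.05592.
Interval: -0.78521 ± 0.05592 → (-0.8411, -0.7293).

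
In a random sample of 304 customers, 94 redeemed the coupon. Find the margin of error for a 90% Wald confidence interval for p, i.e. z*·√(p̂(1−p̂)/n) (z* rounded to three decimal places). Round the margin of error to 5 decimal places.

ME = 0.04360

The sample proportion is 94/304 = 0.30921.
Standard error of p̂: √(0.213599/304) = √0.000702630 = 0.026507.
The 90% critical value is z* = 1.645.
ME = 1.645·0.026507 = 0.04360.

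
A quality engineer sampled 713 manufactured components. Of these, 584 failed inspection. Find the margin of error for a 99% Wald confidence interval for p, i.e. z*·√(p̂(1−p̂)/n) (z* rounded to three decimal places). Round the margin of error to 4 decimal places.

ME = 0.0371

With x = 584 successes in n = 713, p̂ = 0.81907.
SE = √(p̂(1−p̂)/n) = √(0.148192/713) = 0.014417.
z* = 2.576 at the 99% level.
ME = 2.576·0.014417 = 0.0371.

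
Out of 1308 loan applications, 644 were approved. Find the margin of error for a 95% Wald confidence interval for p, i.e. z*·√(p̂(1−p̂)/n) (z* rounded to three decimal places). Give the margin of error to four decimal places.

ME = 0.0271

With x = 644 successes in n = 1308, p̂ = 0.49235.
SE(p̂) = √(0.49235·0.50765/1308) = 0.013823.
The 95% critical value is z* = 1.960.
ME = 1.960·0.013823 = 0.0271.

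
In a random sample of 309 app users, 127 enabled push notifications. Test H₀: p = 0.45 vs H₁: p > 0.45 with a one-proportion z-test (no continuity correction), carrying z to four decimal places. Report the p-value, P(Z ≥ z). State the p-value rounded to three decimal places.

p-value = 0.916

The sample proportion is 127/309 = 0.41100.
SE₀ = √(0.45·0.55/309) = 0.028301.
Test statistic (full precision, shown to 4 dp): z = (127/309 − 0.45)/SE₀ ≈ -1.3779.
From the standard normal, P(Z ≥ z) = 0.916.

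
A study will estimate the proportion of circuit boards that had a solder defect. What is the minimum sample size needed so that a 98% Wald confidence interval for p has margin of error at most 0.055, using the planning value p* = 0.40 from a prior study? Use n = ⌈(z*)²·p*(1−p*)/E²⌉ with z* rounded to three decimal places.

The 98% critical value is z* = 2.326.
p*(1−p*) = 0.40·0.60 = 0.2400.
(z*)²·p*(1−p*)/E² = 5.410276·0.2400/0.003025 = 429.245.
⌈429.245⌉ = 430.

n = 430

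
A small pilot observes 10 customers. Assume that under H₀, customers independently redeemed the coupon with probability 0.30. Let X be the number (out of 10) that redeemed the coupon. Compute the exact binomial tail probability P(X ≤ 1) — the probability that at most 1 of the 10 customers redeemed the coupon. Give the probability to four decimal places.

P = 0.1493

X ~ Binomial(n=10, p=0.30).
P(X ≤ 1) = C(10,0)·0.30^0·0.70^10 + C(10,1)·0.30^1·0.70^9.
= 0.028248 + 0.121061 = 0.1493.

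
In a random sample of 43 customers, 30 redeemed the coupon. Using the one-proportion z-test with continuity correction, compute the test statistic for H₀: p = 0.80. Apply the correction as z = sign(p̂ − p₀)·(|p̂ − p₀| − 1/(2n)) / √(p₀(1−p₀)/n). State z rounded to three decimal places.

Sample proportion p̂ = 30/43 = 0.69767. p̂ − p₀ = -0.102326.
Continuity correction 1/(2n) = 1/86 = 0.011628.
Corrected numerator: |-0.102326| − 0.011628 = 0.090698.
SE₀ = √(0.80·0.20/43) = 0.060999.
z = −0.090698/0.060999 = -1.487.

z = -1.487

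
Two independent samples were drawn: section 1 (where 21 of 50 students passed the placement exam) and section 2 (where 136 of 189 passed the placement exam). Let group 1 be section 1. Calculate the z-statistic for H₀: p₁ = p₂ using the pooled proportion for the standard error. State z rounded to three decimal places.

p̂₁ = 21/50 = 0.42000, p̂₂ = 136/189 = 0.71958.
Pooling: p̂ = 157/239 = 0.65690.
Pooled SE = √[0.2253812·0.02529101] ≈ 0.075499.
z = (p̂₁ − p̂₂)/SE = (0.42000 − 0.71958)/0.075499 = -0.29958/0.075499 = -3.968.

z = -3.968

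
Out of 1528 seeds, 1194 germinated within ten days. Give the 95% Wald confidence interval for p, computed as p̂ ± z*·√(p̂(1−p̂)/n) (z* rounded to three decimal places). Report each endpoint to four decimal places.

(0.7607, 0.8021)

p̂ = 1194/1528 = 0.78141.
SE(p̂) = √(0.78141·0.21859/1528) = 0.010573.
z* = 1.960 at the 95% level.
Margin of error: 1.960 × 0.010573 = 0.02072.
Interval: 0.78141 ± 0.02072 → (0.7607, 0.8021).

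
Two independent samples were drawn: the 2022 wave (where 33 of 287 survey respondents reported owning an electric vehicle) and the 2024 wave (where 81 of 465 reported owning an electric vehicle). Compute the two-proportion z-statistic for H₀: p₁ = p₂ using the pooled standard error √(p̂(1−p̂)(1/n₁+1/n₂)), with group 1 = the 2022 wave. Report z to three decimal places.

z = -2.199

p̂₁ = 33/287 = 0.11498, p̂₂ = 81/465 = 0.17419.
Pooled p̂ = (33+81)/(287+465) = 114/752 = 0.15160.
Pooled SE = √[0.1286145·0.00563486] ≈ 0.026921.
z = (p̂₁ − p̂₂)/SE = (0.11498 − 0.17419)/0.026921 = -0.05921/0.026921 = -2.199.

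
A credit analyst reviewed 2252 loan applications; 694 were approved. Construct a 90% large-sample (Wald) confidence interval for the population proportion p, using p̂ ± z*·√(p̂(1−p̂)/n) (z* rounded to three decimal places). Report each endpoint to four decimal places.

Sample proportion p̂ = 694/2252 = 0.30817.
SE = √(p̂(1−p̂)/n) = √(0.213201/2252) = 0.009730.
For 90% confidence, z* = 1.645.
Margin of error: 1.645 × 0.009730 = 0.01601.
Interval: 0.30817 ± 0.01601 → (0.2922, 0.3242).

(0.2922, 0.3242)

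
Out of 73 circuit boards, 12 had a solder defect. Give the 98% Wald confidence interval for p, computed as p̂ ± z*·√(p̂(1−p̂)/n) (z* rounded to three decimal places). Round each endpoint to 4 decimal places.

(0.0635, 0.2653)

The sample proportion is 12/73 = 0.16438.
SE = √(p̂(1−p̂)/n) = √(0.137362/73) = 0.043378.
z* = 2.326 at the 98% level.
Margin of error: 2.326 × 0.043378 = 0.10090.
Interval: 0.16438 ± 0.10090 → (0.0635, 0.2653).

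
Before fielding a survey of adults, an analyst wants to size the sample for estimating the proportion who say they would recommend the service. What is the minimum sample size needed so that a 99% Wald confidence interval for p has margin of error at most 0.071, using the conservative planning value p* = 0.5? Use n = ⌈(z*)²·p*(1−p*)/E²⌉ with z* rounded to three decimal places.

n = 330

For 99% confidence, z* = 2.576.
p*(1−p*) = 0.2500.
Required n before rounding: 6.635776 × 0.2500 / 0.071² = 329.090.
Rounding up, n = 330.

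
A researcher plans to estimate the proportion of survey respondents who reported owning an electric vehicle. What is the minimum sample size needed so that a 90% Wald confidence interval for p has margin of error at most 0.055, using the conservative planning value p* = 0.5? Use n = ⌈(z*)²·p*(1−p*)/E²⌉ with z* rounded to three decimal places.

For 90% confidence, z* = 1.645.
p*(1−p*) = 0.2500.
Required n before rounding: 2.706025 × 0.2500 / 0.055² = 223.638.
Rounding up, n = 224.

n = 224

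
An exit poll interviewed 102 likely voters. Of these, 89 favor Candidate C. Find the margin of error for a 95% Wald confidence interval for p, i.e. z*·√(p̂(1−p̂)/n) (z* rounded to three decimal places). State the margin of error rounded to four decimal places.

ME = 0.0647

With x = 89 successes in n = 102, p̂ = 0.87255.
SE = √(p̂(1−p̂)/n) = √(0.111207/102) = 0.033019.
z* = 1.960 at the 95% level.
ME = 1.960·0.033019 = 0.0647.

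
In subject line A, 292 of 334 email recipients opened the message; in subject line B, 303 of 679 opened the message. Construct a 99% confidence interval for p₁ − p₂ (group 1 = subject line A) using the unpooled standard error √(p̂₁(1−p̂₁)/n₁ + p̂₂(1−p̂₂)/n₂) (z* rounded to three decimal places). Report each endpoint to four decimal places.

(0.3602, 0.4958)

p̂₁ = 0.87425, p̂₂ = 0.44624, so the observed difference is 0.42801.
SE = √(0.000329149 + 0.000363933) = √0.000693082 = 0.026326.
For 99% confidence, z* = 2.576. Margin = 2.576·0.026326 = 0.06782.
Interval: 0.42801 ± 0.06782 → (0.3602, 0.4958).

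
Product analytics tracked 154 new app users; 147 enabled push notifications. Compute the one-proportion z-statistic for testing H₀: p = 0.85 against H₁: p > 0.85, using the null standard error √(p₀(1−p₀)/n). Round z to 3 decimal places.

Sample proportion p̂ = 147/154 = 0.95455.
Under H₀, SE = √(p₀(1−p₀)/n) = √(0.85·0.15/154) = √0.000827922 = 0.028774.
z = (0.95455 − 0.85)/0.028774 = 0.10455/0.028774 = 3.633.

z = 3.633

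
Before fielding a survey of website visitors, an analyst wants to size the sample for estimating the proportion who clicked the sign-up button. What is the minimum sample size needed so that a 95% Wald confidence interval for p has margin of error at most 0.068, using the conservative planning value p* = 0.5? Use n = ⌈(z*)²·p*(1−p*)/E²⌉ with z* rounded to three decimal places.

The 95% critical value is z* = 1.960.
p*(1−p*) = 0.50·0.50 = 0.2500.
Required n before rounding: 3.841600 × 0.2500 / 0.068² = 207.699.
Rounding up, n = 208.

n = 208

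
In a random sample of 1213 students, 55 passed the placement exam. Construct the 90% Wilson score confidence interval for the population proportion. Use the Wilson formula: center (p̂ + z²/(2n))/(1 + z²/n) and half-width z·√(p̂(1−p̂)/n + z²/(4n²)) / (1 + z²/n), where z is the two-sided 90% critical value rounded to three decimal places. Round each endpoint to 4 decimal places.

p̂ = 55/1213 = 0.04534; z = 1.645, so z² = 2.706025.
1 + z²/n = 1.002231.
Center = (0.04534 + 0.001115)/1.002231 = 0.04635.
Radicand: p̂(1−p̂)/n + z²/(4n²) = 0.000035685 + 0.000000460 = 0.000036145.
Half-width = z·√(radicand)/denom = 1.645·0.006012/1.002231 = 0.00987.
CI: 0.04635 ± 0.00987 = (0.0365, 0.0562).

(0.0365, 0.0562)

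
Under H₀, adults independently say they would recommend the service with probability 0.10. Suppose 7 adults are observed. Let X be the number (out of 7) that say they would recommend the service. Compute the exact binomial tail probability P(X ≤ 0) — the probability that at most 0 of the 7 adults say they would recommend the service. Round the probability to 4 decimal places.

X ~ Binomial(n=7, p=0.10).
P(X ≤ 0) = C(7,0)·0.10^0·0.90^7.
= 0.478297 = 0.4783.

P = 0.4783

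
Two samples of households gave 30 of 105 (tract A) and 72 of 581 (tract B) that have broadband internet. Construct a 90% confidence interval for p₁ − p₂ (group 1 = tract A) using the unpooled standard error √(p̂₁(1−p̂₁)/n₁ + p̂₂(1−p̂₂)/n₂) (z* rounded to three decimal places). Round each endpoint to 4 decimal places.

p̂₁ = 30/105 = 0.28571, p̂₂ = 72/581 = 0.12392; p̂₁ − p̂₂ = 0.16179.
Unpooled SE = √(p̂₁(1−p̂₁)/n₁ + p̂₂(1−p̂₂)/n₂) = √(0.001943635 + 0.000186862) = 0.046157.
The 90% critical value is z* = 1.645. Margin = 1.645·0.046157 = 0.07593.
Interval: 0.16179 ± 0.07593 → (0.0859, 0.2377).

(0.0859, 0.2377)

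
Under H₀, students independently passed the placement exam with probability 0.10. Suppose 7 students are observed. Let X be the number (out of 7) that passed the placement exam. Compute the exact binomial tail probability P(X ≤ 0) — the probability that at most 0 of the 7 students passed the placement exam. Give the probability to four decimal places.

X is binomial with n = 7 and p = 0.10.
P(X ≤ 0) = C(7,0)·0.10^0·0.90^7.
= 0.478297 = 0.4783.

P = 0.4783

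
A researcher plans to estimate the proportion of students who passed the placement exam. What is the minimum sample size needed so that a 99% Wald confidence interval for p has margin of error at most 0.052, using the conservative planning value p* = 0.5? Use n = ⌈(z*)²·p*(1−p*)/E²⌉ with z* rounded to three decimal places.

n = 614

The 99% critical value is z* = 2.576.
p*(1−p*) = 0.2500.
Required n before rounding: 6.635776 × 0.2500 / 0.052² = 613.515.
⌈613.515⌉ = 614.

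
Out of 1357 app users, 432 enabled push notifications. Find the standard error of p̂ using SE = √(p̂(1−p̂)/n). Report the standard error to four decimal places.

The sample proportion is 432/1357 = 0.31835.
p̂(1−p̂) = 0.31835·0.68165 = 0.217003.
SE = √(0.217003/1357) = √0.000159914 = 0.0126.

SE = 0.0126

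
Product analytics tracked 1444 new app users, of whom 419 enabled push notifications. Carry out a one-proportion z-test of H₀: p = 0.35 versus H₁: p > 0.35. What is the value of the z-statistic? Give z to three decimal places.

The sample proportion is 419/1444 = 0.29017.
Null standard error: √(0.35·0.65/1444) = √0.000157548 = 0.012552.
z = (p̂ − p₀)/SE = (0.29017 − 0.35)/0.012552 = -4.767.

z = -4.767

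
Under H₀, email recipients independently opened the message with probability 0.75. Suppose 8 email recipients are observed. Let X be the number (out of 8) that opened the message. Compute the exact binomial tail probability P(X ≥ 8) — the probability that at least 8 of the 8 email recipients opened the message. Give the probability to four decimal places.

P = 0.1001

X ~ Binomial(n=8, p=0.75).
P(X ≥ 8) = C(8,8)·0.75^8·0.25^0.
= 0.100113 = 0.1001.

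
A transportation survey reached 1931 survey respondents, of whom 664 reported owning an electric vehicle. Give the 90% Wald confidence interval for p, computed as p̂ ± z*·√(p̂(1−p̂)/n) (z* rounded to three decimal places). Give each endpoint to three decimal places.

(0.326, 0.362)

p̂ = 664/1931 = 0.34386.
SE = √(p̂(1−p̂)/n) = √(0.225621/1931) = 0.010809.
The 90% critical value is z* = 1.645.
Margin of error: 1.645 × 0.010809 = 0.01778.
Interval: 0.34386 ± 0.01778 → (0.326, 0.362).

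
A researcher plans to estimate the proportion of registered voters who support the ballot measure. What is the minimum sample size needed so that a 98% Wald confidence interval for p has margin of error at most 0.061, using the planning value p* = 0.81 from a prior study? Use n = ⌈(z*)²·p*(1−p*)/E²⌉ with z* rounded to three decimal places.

n = 224

The 98% critical value is z* = 2.326.
p*(1−p*) = 0.1539.
(z*)²·p*(1−p*)/E² = 5.410276·0.1539/0.003721 = 223.768.
⌈223.768⌉ = 224.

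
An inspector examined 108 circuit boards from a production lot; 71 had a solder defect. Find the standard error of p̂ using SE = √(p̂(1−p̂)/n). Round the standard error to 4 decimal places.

SE = 0.0457

Sample proportion p̂ = 71/108 = 0.65741.
p̂(1−p̂) = 0.225222.
SE = √(0.225222/108) = 0.0457.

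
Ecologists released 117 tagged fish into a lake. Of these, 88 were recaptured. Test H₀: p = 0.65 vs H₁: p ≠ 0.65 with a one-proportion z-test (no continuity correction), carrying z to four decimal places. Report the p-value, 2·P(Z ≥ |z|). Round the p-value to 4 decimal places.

p-value = 0.0205

Sample proportion p̂ = 88/117 = 0.75214.
Null standard error: √(0.65·0.35/117) = √0.001944444 = 0.044096.
z = (p̂ − p₀)/SE = (88/117 − 0.65)/0.044096 ≈ 2.3162.
p-value = 2·P(Z ≥ |z|) with z = 2.3162 → 0.0205.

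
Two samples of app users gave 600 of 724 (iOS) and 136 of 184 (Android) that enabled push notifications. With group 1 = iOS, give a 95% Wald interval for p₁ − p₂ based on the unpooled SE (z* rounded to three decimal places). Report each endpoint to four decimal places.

p̂₁ = 600/724 = 0.82873, p̂₂ = 136/184 = 0.73913; p̂₁ − p̂₂ = 0.08960.
Unpooled SE = √(p̂₁(1−p̂₁)/n₁ + p̂₂(1−p̂₂)/n₂) = √(0.000196046 + 0.001047916) = 0.035270.
z* = 1.960 at the 95% level. Margin of error = 0.06913.
CI: 0.08960 ± 0.06913 = (0.0205, 0.1587).

(0.0205, 0.1587)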